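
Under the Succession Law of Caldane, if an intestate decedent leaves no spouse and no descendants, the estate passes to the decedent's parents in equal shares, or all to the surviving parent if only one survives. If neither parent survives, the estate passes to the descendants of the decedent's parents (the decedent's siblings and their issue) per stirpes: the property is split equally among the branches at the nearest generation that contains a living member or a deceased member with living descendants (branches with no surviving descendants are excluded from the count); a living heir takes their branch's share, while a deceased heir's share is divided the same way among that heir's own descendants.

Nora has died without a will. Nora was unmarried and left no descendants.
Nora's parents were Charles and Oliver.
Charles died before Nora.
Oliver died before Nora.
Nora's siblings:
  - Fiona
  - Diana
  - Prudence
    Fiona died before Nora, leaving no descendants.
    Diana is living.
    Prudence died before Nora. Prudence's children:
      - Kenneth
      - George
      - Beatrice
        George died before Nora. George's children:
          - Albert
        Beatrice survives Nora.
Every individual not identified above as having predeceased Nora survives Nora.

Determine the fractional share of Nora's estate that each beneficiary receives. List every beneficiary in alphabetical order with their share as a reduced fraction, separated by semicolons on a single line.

Albert 1/6; Beatrice 1/6; Diana 1/2; Kenneth 1/6

Neither parent survives and there are no descendants, so the estate passes to Nora's siblings and their issue per stirpes.
Fiona left no surviving issue, so that branch lapses and is disregarded.
The estate is divided into 2 equal shares of 1/2 among Diana, Prudence.
Diana is living and takes 1/2.
Prudence predeceased; the 1/2 allotted to Prudence's branch passes to Prudence's issue by representation.
The 1/2 is divided into 3 equal shares of 1/6 among Kenneth, George, Beatrice.
Kenneth is living and takes 1/6.
George predeceased; the 1/6 allotted to George's branch passes to George's issue by representation.
Albert is the sole taker at this level and receives the full 1/6.
Beatrice is living and takes 1/6.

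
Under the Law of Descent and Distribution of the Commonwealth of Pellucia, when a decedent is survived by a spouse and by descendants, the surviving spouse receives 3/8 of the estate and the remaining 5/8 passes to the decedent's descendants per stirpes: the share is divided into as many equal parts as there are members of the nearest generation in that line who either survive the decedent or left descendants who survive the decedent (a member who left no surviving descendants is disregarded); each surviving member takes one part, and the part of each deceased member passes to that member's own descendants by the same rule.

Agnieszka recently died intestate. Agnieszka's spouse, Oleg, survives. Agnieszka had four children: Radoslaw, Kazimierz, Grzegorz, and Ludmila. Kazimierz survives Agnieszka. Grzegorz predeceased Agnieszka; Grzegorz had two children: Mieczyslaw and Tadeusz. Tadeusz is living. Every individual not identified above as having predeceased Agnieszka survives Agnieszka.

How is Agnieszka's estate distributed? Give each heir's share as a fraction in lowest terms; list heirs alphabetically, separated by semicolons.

Oleg, as surviving spouse, takes 3/8.
The remaining 5/8 passes to Agnieszka's descendants per stirpes.
The 5/8 is divided into 4 equal shares of 5/32 among Radoslaw, Kazimierz, Grzegorz, Ludmila.
Radoslaw is living and takes 5/32.
Kazimierz is living and takes 5/32.
Grzegorz predeceased; the 5/32 allotted to Grzegorz's branch passes to Grzegorz's issue by representation.
The 5/32 is divided into 2 equal shares of 5/64 among Mieczyslaw, Tadeusz.
Mieczyslaw is living and takes 5/64.
Tadeusz is living and takes 5/64.
Ludmila is living and takes 5/32.

Kazimierz 5/32; Ludmila 5/32; Mieczyslaw 5/64; Oleg 3/8; Radoslaw 5/32; Tadeusz 5/64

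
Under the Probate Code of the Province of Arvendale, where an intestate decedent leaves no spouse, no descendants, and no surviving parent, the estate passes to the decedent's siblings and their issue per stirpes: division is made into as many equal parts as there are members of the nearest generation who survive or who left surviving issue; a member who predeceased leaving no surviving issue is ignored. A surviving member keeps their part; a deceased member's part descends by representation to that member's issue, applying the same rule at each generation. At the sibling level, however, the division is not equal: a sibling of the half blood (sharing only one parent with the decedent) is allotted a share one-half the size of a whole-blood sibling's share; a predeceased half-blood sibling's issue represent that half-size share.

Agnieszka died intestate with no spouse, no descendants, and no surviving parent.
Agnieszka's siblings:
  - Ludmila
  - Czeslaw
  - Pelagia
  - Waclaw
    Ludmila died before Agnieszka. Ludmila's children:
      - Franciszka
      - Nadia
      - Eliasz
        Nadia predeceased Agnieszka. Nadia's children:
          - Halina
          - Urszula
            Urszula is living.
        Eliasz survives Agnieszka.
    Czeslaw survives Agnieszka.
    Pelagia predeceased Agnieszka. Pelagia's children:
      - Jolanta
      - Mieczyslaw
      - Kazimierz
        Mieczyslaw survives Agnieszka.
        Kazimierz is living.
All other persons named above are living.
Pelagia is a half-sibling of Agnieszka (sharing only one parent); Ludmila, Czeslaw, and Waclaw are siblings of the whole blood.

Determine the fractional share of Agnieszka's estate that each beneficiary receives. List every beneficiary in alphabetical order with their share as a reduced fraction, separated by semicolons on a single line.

Czeslaw 2/7; Eliasz 2/21; Franciszka 2/21; Halina 1/21; Jolanta 1/21; Kazimierz 1/21; Mieczyslaw 1/21; Urszula 1/21; Waclaw 2/7

No spouse, descendants, or parent survives, so the estate passes to Agnieszka's siblings per stirpes.
Half-blood siblings count for one-half the weight of whole-blood siblings at the initial division.
Dividing 1 in proportion to weights (total weight 7/2): Ludmila (weight 1) → 2/7; Czeslaw (weight 1) → 2/7; Pelagia (weight 1/2) → 1/7; Waclaw (weight 1) → 2/7.
Ludmila predeceased; the 2/7 allotted to Ludmila's branch passes to Ludmila's issue by representation.
The 2/7 is divided into 3 equal shares of 2/21 among Franciszka, Nadia, Eliasz.
Franciszka is living and takes 2/21.
Nadia predeceased; the 2/21 allotted to Nadia's branch passes to Nadia's issue by representation.
The 2/21 is divided into 2 equal shares of 1/21 among Halina, Urszula.
Halina is living and takes 1/21.
Urszula is living and takes 1/21.
Eliasz is living and takes 2/21.
Czeslaw is living and takes 2/7.
Pelagia predeceased; the 1/7 allotted to Pelagia's branch passes to Pelagia's issue by representation.
The 1/7 is divided into 3 equal shares of 1/21 among Jolanta, Mieczyslaw, Kazimierz.
Jolanta is living and takes 1/21.
Mieczyslaw is living and takes 1/21.
Kazimierz is living and takes 1/21.
Waclaw is living and takes 2/7.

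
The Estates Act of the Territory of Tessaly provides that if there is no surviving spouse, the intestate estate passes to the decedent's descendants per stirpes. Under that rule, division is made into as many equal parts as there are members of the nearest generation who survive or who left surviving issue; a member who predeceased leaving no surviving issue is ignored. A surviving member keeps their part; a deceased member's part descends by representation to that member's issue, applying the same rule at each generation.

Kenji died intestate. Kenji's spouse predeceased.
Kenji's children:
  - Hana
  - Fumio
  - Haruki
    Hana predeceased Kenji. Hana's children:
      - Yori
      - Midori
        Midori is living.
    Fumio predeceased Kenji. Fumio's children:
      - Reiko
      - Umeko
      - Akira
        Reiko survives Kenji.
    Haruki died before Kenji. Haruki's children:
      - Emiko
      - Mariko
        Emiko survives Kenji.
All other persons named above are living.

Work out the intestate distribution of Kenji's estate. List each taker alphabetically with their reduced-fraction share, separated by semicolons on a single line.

There is no surviving spouse, so the entire estate passes to Kenji's descendants per stirpes.
The estate is divided into 3 equal shares of 1/3 among Hana, Fumio, Haruki.
Hana predeceased; the 1/3 allotted to Hana's branch passes to Hana's issue by representation.
The 1/3 is divided into 2 equal shares of 1/6 among Yori, Midori.
Yori is living and takes 1/6.
Midori is living and takes 1/6.
Fumio predeceased; the 1/3 allotted to Fumio's branch passes to Fumio's issue by representation.
The 1/3 is divided into 3 equal shares of 1/9 among Reiko, Umeko, Akira.
Reiko is living and takes 1/9.
Umeko is living and takes 1/9.
Akira is living and takes 1/9.
Haruki predeceased; the 1/3 allotted to Haruki's branch passes to Haruki's issue by representation.
The 1/3 is divided into 2 equal shares of 1/6 among Emiko, Mariko.
Emiko is living and takes 1/6.
Mariko is living and takes 1/6.

Akira 1/9; Emiko 1/6; Mariko 1/6; Midori 1/6; Reiko 1/9; Umeko 1/9; Yori 1/6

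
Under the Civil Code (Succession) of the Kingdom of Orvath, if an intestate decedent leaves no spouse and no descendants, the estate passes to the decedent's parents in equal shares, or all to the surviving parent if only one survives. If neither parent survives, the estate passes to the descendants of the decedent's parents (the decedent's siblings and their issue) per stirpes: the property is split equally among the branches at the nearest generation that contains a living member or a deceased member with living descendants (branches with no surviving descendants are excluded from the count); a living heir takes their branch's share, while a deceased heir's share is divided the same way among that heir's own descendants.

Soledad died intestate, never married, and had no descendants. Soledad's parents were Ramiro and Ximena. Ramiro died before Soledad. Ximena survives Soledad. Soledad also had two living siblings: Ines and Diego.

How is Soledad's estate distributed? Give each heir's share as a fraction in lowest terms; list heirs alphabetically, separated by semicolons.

Only one parent, Ximena, survives, so Ximena takes the entire estate. The siblings take nothing because a surviving parent has priority.

Ximena 1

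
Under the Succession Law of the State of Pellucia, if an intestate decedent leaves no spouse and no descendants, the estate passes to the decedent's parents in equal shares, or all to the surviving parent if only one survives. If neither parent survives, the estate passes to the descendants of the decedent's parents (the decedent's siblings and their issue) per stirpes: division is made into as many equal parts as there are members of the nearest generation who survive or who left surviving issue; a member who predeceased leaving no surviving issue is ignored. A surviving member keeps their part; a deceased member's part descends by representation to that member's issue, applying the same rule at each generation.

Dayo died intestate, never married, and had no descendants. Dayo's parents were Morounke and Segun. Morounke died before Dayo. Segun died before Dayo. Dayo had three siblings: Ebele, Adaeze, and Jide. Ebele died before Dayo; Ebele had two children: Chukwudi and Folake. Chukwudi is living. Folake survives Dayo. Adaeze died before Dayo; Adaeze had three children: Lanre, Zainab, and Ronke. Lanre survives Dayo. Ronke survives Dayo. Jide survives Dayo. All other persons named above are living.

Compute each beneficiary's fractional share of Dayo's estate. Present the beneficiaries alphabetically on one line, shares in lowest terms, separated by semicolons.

Chukwudi 1/6; Folake 1/6; Jide 1/3; Lanre 1/9; Ronke 1/9; Zainab 1/9

Neither parent survives and there are no descendants, so the estate passes to Dayo's siblings and their issue per stirpes.
The estate is divided into 3 equal shares of 1/3 among Ebele, Adaeze, Jide.
Ebele predeceased; the 1/3 allotted to Ebele's branch passes to Ebele's issue by representation.
The 1/3 is divided into 2 equal shares of 1/6 among Chukwudi, Folake.
Chukwudi is living and takes 1/6.
Folake is living and takes 1/6.
Adaeze predeceased; the 1/3 allotted to Adaeze's branch passes to Adaeze's issue by representation.
The 1/3 is divided into 3 equal shares of 1/9 among Lanre, Zainab, Ronke.
Lanre is living and takes 1/9.
Zainab is living and takes 1/9.
Ronke is living and takes 1/9.
Jide is living and takes 1/3.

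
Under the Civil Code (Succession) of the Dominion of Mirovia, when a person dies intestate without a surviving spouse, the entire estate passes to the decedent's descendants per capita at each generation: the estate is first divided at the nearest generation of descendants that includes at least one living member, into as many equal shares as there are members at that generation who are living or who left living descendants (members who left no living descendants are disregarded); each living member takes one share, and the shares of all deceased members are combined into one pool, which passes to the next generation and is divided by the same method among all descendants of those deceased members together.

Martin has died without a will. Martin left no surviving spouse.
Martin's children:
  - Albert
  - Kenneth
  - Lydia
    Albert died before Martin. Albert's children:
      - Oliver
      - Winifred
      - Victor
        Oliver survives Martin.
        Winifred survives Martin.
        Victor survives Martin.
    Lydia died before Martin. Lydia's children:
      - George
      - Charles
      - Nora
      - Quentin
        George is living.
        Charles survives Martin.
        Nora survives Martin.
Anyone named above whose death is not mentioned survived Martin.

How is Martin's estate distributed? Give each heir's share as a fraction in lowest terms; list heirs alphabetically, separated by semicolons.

There is no surviving spouse, so the entire estate passes to Martin's descendants per capita at each generation.
At generation 1 (Albert, Kenneth, Lydia) there are 3 shares of (1)/3 = 1/3 each.
Living: Kenneth — each takes 1/3.
Deceased: Albert and Lydia. Their combined 2/3 is pooled and carried to generation 2.
At generation 2 (Oliver, Winifred, Victor, George, Charles, Nora, Quentin) there are 7 shares of (2/3)/7 = 2/21 each.
Living: Oliver, Winifred, Victor, George, Charles, Nora, and Quentin — each takes 2/21.

Charles 2/21; George 2/21; Kenneth 1/3; Nora 2/21; Oliver 2/21; Quentin 2/21; Victor 2/21; Winifred 2/21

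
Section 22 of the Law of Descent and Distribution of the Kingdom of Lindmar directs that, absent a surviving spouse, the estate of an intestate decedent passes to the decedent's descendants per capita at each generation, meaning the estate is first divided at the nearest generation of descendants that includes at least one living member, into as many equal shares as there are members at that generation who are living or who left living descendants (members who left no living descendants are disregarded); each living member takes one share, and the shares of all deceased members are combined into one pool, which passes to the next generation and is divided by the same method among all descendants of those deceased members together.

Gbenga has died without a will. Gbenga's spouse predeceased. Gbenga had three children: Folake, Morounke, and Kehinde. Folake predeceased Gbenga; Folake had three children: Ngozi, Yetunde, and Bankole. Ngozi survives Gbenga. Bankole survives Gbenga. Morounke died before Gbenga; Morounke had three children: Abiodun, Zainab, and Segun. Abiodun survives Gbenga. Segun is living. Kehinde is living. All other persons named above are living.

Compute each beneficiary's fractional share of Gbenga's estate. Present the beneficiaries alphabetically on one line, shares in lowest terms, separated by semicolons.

There is no surviving spouse, so the entire estate passes to Gbenga's descendants per capita at each generation.
At generation 1 (Folake, Morounke, Kehinde) there are 3 shares of (1)/3 = 1/3 each.
Living: Kehinde — each takes 1/3.
Deceased: Folake and Morounke. Their combined 2/3 is pooled and carried to generation 2.
At generation 2 (Ngozi, Yetunde, Bankole, Abiodun, Zainab, Segun) there are 6 shares of (2/3)/6 = 1/9 each.
Living: Ngozi, Yetunde, Bankole, Abiodun, Zainab, and Segun — each takes 1/9.

Abiodun 1/9; Bankole 1/9; Kehinde 1/3; Ngozi 1/9; Segun 1/9; Yetunde 1/9; Zainab 1/9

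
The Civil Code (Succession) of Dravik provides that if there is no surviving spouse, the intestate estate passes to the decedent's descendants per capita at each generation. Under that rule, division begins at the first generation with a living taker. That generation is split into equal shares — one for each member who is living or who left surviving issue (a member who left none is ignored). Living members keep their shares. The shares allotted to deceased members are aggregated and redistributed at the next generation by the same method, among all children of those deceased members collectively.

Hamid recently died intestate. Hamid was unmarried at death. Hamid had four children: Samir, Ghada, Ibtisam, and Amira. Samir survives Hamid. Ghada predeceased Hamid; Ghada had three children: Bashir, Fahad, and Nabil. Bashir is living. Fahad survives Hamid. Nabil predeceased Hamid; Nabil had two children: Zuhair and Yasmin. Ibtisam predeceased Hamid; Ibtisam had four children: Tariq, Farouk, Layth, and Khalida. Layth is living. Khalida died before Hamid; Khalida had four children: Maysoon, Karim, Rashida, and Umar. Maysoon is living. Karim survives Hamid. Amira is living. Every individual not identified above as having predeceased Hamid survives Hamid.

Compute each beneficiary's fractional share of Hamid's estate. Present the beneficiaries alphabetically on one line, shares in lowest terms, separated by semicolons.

There is no surviving spouse, so the entire estate passes to Hamid's descendants per capita at each generation.
At generation 1 (Samir, Ghada, Ibtisam, Amira) there are 4 shares of (1)/4 = 1/4 each.
Living: Samir and Amira — each takes 1/4.
Deceased: Ghada and Ibtisam. Their combined 1/2 is pooled and carried to generation 2.
At generation 2 (Bashir, Fahad, Nabil, Tariq, Farouk, Layth, Khalida) there are 7 shares of (1/2)/7 = 1/14 each.
Living: Bashir, Fahad, Tariq, Farouk, and Layth — each takes 1/14.
Deceased: Nabil and Khalida. Their combined 1/7 is pooled and carried to generation 3.
At generation 3 (Zuhair, Yasmin, Maysoon, Karim, Rashida, Umar) there are 6 shares of (1/7)/6 = 1/42 each.
Living: Zuhair, Yasmin, Maysoon, Karim, Rashida, and Umar — each takes 1/42.

Amira 1/4; Bashir 1/14; Fahad 1/14; Farouk 1/14; Karim 1/42; Layth 1/14; Maysoon 1/42; Rashida 1/42; Samir 1/4; Tariq 1/14; Umar 1/42; Yasmin 1/42; Zuhair 1/42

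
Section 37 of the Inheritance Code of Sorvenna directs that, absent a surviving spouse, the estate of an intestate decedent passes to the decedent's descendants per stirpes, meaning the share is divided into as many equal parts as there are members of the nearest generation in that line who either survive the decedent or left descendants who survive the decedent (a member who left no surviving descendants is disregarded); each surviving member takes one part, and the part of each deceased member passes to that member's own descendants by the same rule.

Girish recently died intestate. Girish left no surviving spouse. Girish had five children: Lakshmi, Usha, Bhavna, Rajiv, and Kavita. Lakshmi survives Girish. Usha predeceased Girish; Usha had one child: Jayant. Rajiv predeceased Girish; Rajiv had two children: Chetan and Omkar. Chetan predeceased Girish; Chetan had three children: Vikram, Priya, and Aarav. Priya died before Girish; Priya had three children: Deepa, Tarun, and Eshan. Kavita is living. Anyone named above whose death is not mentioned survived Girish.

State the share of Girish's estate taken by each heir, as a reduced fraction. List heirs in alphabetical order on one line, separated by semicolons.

There is no surviving spouse, so the entire estate passes to Girish's descendants per stirpes.
The estate is divided into 5 equal shares of 1/5 among Lakshmi, Usha, Bhavna, Rajiv, Kavita.
Lakshmi is living and takes 1/5.
Usha predeceased; the 1/5 allotted to Usha's branch passes to Usha's issue by representation.
Jayant is the sole taker at this level and receives the full 1/5.
Bhavna is living and takes 1/5.
Rajiv predeceased; the 1/5 allotted to Rajiv's branch passes to Rajiv's issue by representation.
The 1/5 is divided into 2 equal shares of 1/10 among Chetan, Omkar.
Chetan predeceased; the 1/10 allotted to Chetan's branch passes to Chetan's issue by representation.
The 1/10 is divided into 3 equal shares of 1/30 among Vikram, Priya, Aarav.
Vikram is living and takes 1/30.
Priya predeceased; the 1/30 allotted to Priya's branch passes to Priya's issue by representation.
The 1/30 is divided into 3 equal shares of 1/90 among Deepa, Tarun, Eshan.
Deepa is living and takes 1/90.
Tarun is living and takes 1/90.
Eshan is living and takes 1/90.
Aarav is living and takes 1/30.
Omkar is living and takes 1/10.
Kavita is living and takes 1/5.

Aarav 1/30; Bhavna 1/5; Deepa 1/90; Eshan 1/90; Jayant 1/5; Kavita 1/5; Lakshmi 1/5; Omkar 1/10; Tarun 1/90; Vikram 1/30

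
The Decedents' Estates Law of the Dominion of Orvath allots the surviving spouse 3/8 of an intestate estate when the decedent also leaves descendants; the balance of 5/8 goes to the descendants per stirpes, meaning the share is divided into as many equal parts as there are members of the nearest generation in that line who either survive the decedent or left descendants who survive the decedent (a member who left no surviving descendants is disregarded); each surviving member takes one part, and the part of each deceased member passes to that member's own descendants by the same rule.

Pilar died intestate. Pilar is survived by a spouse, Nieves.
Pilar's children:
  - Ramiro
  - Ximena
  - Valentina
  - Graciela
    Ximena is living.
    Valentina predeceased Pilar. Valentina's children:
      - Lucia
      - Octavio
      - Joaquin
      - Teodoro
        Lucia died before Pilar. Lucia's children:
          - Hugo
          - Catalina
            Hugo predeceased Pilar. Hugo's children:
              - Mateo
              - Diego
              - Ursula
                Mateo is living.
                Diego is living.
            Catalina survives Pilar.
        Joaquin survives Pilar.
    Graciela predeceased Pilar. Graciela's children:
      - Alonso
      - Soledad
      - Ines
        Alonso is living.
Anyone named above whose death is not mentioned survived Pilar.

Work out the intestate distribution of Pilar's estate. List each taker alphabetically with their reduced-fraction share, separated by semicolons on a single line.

Alonso 5/96; Catalina 5/256; Diego 5/768; Ines 5/96; Joaquin 5/128; Mateo 5/768; Nieves 3/8; Octavio 5/128; Ramiro 5/32; Soledad 5/96; Teodoro 5/128; Ursula 5/768; Ximena 5/32

Nieves, as surviving spouse, takes 3/8.
The remaining 5/8 passes to Pilar's descendants per stirpes.
The 5/8 is divided into 4 equal shares of 5/32 among Ramiro, Ximena, Valentina, Graciela.
Ramiro is living and takes 5/32.
Ximena is living and takes 5/32.
Valentina predeceased; the 5/32 allotted to Valentina's branch passes to Valentina's issue by representation.
The 5/32 is divided into 4 equal shares of 5/128 among Lucia, Octavio, Joaquin, Teodoro.
Lucia predeceased; the 5/128 allotted to Lucia's branch passes to Lucia's issue by representation.
The 5/128 is divided into 2 equal shares of 5/256 among Hugo, Catalina.
Hugo predeceased; the 5/256 allotted to Hugo's branch passes to Hugo's issue by representation.
The 5/256 is divided into 3 equal shares of 5/768 among Mateo, Diego, Ursula.
Mateo is living and takes 5/768.
Diego is living and takes 5/768.
Ursula is living and takes 5/768.
Catalina is living and takes 5/256.
Octavio is living and takes 5/128.
Joaquin is living and takes 5/128.
Teodoro is living and takes 5/128.
Graciela predeceased; the 5/32 allotted to Graciela's branch passes to Graciela's issue by representation.
The 5/32 is divided into 3 equal shares of 5/96 among Alonso, Soledad, Ines.
Alonso is living and takes 5/96.
Soledad is living and takes 5/96.
Ines is living and takes 5/96.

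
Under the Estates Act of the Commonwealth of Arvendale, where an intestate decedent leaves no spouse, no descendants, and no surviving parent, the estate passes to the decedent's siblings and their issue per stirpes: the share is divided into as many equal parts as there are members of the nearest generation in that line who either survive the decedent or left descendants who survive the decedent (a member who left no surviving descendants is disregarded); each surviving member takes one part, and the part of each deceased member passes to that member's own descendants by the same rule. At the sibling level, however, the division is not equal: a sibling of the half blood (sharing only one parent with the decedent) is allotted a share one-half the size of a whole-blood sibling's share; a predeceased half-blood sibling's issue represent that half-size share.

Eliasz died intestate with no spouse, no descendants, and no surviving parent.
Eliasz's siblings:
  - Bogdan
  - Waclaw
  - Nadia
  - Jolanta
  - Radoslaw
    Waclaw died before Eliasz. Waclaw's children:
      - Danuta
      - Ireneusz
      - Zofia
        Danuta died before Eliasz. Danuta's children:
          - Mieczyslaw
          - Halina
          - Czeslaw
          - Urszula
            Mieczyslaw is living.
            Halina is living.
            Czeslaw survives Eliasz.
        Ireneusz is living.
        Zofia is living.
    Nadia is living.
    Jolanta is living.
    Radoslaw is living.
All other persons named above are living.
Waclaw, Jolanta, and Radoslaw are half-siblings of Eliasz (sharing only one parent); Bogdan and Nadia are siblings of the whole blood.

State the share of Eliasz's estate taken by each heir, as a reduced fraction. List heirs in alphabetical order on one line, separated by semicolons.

Bogdan 2/7; Czeslaw 1/84; Halina 1/84; Ireneusz 1/21; Jolanta 1/7; Mieczyslaw 1/84; Nadia 2/7; Radoslaw 1/7; Urszula 1/84; Zofia 1/21

No spouse, descendants, or parent survives, so the estate passes to Eliasz's siblings per stirpes.
Half-blood siblings count for one-half the weight of whole-blood siblings at the initial division.
Dividing 1 in proportion to weights (total weight 7/2): Bogdan (weight 1) → 2/7; Waclaw (weight 1/2) → 1/7; Nadia (weight 1) → 2/7; Jolanta (weight 1/2) → 1/7; Radoslaw (weight 1/2) → 1/7.
Bogdan is living and takes 2/7.
Waclaw predeceased; the 1/7 allotted to Waclaw's branch passes to Waclaw's issue by representation.
The 1/7 is divided into 3 equal shares of 1/21 among Danuta, Ireneusz, Zofia.
Danuta predeceased; the 1/21 allotted to Danuta's branch passes to Danuta's issue by representation.
The 1/21 is divided into 4 equal shares of 1/84 among Mieczyslaw, Halina, Czeslaw, Urszula.
Mieczyslaw is living and takes 1/84.
Halina is living and takes 1/84.
Czeslaw is living and takes 1/84.
Urszula is living and takes 1/84.
Ireneusz is living and takes 1/21.
Zofia is living and takes 1/21.
Nadia is living and takes 2/7.
Jolanta is living and takes 1/7.
Radoslaw is living and takes 1/7.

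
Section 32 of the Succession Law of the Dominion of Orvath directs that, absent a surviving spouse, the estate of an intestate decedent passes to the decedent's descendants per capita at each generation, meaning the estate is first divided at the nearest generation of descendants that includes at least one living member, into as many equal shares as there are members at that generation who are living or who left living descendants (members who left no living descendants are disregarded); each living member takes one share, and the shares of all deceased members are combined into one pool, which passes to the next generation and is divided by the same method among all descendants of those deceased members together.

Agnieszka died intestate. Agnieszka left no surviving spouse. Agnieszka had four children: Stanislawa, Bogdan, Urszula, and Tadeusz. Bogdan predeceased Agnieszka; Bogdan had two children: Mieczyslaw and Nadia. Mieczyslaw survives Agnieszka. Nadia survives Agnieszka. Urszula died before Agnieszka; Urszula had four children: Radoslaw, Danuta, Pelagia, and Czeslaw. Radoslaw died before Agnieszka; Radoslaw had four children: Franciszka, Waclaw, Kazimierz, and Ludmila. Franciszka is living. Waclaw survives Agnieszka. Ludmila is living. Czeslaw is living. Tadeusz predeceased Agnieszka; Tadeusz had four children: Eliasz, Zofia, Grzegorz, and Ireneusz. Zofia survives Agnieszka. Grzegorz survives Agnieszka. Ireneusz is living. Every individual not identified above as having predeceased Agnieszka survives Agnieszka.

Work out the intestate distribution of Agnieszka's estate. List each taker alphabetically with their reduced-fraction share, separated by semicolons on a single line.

Czeslaw 3/40; Danuta 3/40; Eliasz 3/40; Franciszka 3/160; Grzegorz 3/40; Ireneusz 3/40; Kazimierz 3/160; Ludmila 3/160; Mieczyslaw 3/40; Nadia 3/40; Pelagia 3/40; Stanislawa 1/4; Waclaw 3/160; Zofia 3/40

There is no surviving spouse, so the entire estate passes to Agnieszka's descendants per capita at each generation.
At generation 1 (Stanislawa, Bogdan, Urszula, Tadeusz) there are 4 shares of (1)/4 = 1/4 each.
Living: Stanislawa — each takes 1/4.
Deceased: Bogdan, Urszula, and Tadeusz. Their combined 3/4 is pooled and carried to generation 2.
At generation 2 (Mieczyslaw, Nadia, Radoslaw, Danuta, Pelagia, Czeslaw, Eliasz, Zofia, Grzegorz, Ireneusz) there are 10 shares of (3/4)/10 = 3/40 each.
Living: Mieczyslaw, Nadia, Danuta, Pelagia, Czeslaw, Eliasz, Zofia, Grzegorz, and Ireneusz — each takes 3/40.
Deceased: Radoslaw. That 3/40 share is carried to generation 3.
At generation 3 (Franciszka, Waclaw, Kazimierz, Ludmila) there are 4 shares of (3/40)/4 = 3/160 each.
Living: Franciszka, Waclaw, Kazimierz, and Ludmila — each takes 3/160.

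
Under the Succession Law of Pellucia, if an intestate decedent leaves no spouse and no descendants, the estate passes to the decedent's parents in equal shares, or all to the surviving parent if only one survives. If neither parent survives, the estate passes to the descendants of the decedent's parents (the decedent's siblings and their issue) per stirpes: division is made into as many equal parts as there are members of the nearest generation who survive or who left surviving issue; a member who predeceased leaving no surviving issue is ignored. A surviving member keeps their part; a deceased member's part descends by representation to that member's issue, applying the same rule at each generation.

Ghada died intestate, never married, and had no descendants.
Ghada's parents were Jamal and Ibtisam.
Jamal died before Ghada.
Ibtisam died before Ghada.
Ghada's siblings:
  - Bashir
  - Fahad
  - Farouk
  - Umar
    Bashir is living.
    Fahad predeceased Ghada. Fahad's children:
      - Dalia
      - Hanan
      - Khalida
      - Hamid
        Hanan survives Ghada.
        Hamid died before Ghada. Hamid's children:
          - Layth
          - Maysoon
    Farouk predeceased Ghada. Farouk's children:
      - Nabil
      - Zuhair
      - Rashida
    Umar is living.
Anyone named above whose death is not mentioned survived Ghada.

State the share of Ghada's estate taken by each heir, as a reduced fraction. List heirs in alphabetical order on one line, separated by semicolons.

Bashir 1/4; Dalia 1/16; Hanan 1/16; Khalida 1/16; Layth 1/32; Maysoon 1/32; Nabil 1/12; Rashida 1/12; Umar 1/4; Zuhair 1/12

Neither parent survives and there are no descendants, so the estate passes to Ghada's siblings and their issue per stirpes.
The estate is divided into 4 equal shares of 1/4 among Bashir, Fahad, Farouk, Umar.
Bashir is living and takes 1/4.
Fahad predeceased; the 1/4 allotted to Fahad's branch passes to Fahad's issue by representation.
The 1/4 is divided into 4 equal shares of 1/16 among Dalia, Hanan, Khalida, Hamid.
Dalia is living and takes 1/16.
Hanan is living and takes 1/16.
Khalida is living and takes 1/16.
Hamid predeceased; the 1/16 allotted to Hamid's branch passes to Hamid's issue by representation.
The 1/16 is divided into 2 equal shares of 1/32 among Layth, Maysoon.
Layth is living and takes 1/32.
Maysoon is living and takes 1/32.
Farouk predeceased; the 1/4 allotted to Farouk's branch passes to Farouk's issue by representation.
The 1/4 is divided into 3 equal shares of 1/12 among Nabil, Zuhair, Rashida.
Nabil is living and takes 1/12.
Zuhair is living and takes 1/12.
Rashida is living and takes 1/12.
Umar is living and takes 1/4.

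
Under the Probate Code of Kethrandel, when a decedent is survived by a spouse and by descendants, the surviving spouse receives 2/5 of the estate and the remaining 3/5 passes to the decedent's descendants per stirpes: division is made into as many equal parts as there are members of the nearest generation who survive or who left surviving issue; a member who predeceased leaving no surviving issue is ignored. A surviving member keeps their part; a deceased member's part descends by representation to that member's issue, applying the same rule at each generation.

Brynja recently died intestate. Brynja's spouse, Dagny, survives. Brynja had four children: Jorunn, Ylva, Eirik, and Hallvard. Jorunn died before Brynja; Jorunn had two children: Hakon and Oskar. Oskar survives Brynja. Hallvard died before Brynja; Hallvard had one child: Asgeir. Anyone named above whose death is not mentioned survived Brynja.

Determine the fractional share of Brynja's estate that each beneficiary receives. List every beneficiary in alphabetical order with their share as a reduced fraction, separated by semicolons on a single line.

Dagny, as surviving spouse, takes 2/5.
The remaining 3/5 passes to Brynja's descendants per stirpes.
The 3/5 is divided into 4 equal shares of 3/20 among Jorunn, Ylva, Eirik, Hallvard.
Jorunn predeceased; the 3/20 allotted to Jorunn's branch passes to Jorunn's issue by representation.
The 3/20 is divided into 2 equal shares of 3/40 among Hakon, Oskar.
Hakon is living and takes 3/40.
Oskar is living and takes 3/40.
Ylva is living and takes 3/20.
Eirik is living and takes 3/20.
Hallvard predeceased; the 3/20 allotted to Hallvard's branch passes to Hallvard's issue by representation.
Asgeir is the sole taker at this level and receives the full 3/20.

Asgeir 3/20; Dagny 2/5; Eirik 3/20; Hakon 3/40; Oskar 3/40; Ylva 3/20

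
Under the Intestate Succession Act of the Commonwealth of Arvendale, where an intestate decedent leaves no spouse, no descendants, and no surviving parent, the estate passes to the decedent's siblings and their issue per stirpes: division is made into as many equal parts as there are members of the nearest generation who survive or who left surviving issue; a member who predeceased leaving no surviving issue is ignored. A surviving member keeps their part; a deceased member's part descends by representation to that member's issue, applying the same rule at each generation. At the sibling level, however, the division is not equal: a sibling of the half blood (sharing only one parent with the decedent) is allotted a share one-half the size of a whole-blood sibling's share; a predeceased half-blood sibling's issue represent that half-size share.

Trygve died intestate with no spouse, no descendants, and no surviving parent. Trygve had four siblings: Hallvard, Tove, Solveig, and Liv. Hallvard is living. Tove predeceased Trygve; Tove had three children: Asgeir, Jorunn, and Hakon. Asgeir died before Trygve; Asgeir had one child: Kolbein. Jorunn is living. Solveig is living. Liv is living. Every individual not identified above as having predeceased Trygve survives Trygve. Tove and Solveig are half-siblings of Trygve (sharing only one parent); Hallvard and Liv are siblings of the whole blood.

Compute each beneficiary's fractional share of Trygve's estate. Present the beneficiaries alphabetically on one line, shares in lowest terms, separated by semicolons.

No spouse, descendants, or parent survives, so the estate passes to Trygve's siblings per stirpes.
Half-blood siblings count for one-half the weight of whole-blood siblings at the initial division.
Dividing 1 in proportion to weights (total weight 3): Hallvard (weight 1) → 1/3; Tove (weight 1/2) → 1/6; Solveig (weight 1/2) → 1/6; Liv (weight 1) → 1/3.
Hallvard is living and takes 1/3.
Tove predeceased; the 1/6 allotted to Tove's branch passes to Tove's issue by representation.
The 1/6 is divided into 3 equal shares of 1/18 among Asgeir, Jorunn, Hakon.
Asgeir predeceased; the 1/18 allotted to Asgeir's branch passes to Asgeir's issue by representation.
Kolbein is the sole taker at this level and receives the full 1/18.
Jorunn is living and takes 1/18.
Hakon is living and takes 1/18.
Solveig is living and takes 1/6.
Liv is living and takes 1/3.

Hakon 1/18; Hallvard 1/3; Jorunn 1/18; Kolbein 1/18; Liv 1/3; Solveig 1/6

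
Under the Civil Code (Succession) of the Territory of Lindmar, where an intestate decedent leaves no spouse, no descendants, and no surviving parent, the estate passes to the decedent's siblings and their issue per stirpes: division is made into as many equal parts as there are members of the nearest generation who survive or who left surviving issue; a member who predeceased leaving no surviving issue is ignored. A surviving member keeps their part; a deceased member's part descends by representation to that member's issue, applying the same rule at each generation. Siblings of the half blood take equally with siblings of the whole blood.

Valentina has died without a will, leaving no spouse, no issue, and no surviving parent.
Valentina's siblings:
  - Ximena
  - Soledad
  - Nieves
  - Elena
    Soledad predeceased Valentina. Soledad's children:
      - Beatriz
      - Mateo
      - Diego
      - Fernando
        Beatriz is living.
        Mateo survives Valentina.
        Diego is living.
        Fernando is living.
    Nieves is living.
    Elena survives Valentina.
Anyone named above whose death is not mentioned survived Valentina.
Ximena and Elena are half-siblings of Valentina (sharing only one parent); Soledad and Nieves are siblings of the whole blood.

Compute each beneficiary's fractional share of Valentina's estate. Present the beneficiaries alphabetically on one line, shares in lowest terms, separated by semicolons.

Beatriz 1/16; Diego 1/16; Elena 1/4; Fernando 1/16; Mateo 1/16; Nieves 1/4; Ximena 1/4

No spouse, descendants, or parent survives, so the estate passes to Valentina's siblings per stirpes.
Half-blood and whole-blood siblings take equally under the stated rule.
The estate is divided into 4 equal shares of 1/4 among Ximena, Soledad, Nieves, Elena.
Ximena is living and takes 1/4.
Soledad predeceased; the 1/4 allotted to Soledad's branch passes to Soledad's issue by representation.
The 1/4 is divided into 4 equal shares of 1/16 among Beatriz, Mateo, Diego, Fernando.
Beatriz is living and takes 1/16.
Mateo is living and takes 1/16.
Diego is living and takes 1/16.
Fernando is living and takes 1/16.
Nieves is living and takes 1/4.
Elena is living and takes 1/4.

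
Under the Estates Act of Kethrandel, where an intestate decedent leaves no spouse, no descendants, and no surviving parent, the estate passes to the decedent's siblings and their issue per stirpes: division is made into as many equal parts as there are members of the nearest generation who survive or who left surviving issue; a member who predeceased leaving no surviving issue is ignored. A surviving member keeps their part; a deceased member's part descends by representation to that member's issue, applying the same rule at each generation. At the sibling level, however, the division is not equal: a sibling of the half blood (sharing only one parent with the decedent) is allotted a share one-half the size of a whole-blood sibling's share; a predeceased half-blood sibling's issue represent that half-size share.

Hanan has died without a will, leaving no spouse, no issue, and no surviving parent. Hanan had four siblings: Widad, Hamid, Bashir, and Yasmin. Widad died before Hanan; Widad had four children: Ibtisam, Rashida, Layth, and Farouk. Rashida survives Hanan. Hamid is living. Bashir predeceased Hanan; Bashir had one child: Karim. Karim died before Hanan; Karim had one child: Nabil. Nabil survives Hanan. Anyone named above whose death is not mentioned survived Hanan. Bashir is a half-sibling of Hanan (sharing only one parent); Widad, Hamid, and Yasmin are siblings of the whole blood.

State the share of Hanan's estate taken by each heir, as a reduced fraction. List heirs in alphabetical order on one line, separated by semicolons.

Farouk 1/14; Hamid 2/7; Ibtisam 1/14; Layth 1/14; Nabil 1/7; Rashida 1/14; Yasmin 2/7

No spouse, descendants, or parent survives, so the estate passes to Hanan's siblings per stirpes.
Half-blood siblings count for one-half the weight of whole-blood siblings at the initial division.
Dividing 1 in proportion to weights (total weight 7/2): Widad (weight 1) → 2/7; Hamid (weight 1) → 2/7; Bashir (weight 1/2) → 1/7; Yasmin (weight 1) → 2/7.
Widad predeceased; the 2/7 allotted to Widad's branch passes to Widad's issue by representation.
The 2/7 is divided into 4 equal shares of 1/14 among Ibtisam, Rashida, Layth, Farouk.
Ibtisam is living and takes 1/14.
Rashida is living and takes 1/14.
Layth is living and takes 1/14.
Farouk is living and takes 1/14.
Hamid is living and takes 2/7.
Bashir predeceased; the 1/7 allotted to Bashir's branch passes to Bashir's issue by representation.
Karim's line is the sole branch at this level, so the full 1/7 passes to Karim's issue by representation.
Nabil is the sole taker at this level and receives the full 1/7.
Yasmin is living and takes 2/7.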